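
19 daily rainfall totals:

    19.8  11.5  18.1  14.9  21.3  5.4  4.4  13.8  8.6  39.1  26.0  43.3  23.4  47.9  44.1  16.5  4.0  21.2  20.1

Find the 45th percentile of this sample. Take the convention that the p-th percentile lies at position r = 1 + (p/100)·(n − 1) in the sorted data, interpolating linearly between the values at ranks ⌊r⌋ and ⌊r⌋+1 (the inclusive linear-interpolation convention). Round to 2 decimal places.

18.27

Sorted: 4.0, 4.4, 5.4, 8.6, 11.5, 13.8, 14.9, 16.5, 18.1, 19.8, 20.1, 21.2, 21.3, 23.4, 26.0, 39.1, 43.3, 44.1, 47.9.
n = 19.
r = 1 + (45/100)·(19 − 1) = 1 + 8.1 = 9.1.
Rank 9 is 18.1 and rank 10 is 19.8.
Interpolate: 18.1 + 0.1·(19.8 − 18.1) = 18.1 + 0.1·1.7 = 18.27.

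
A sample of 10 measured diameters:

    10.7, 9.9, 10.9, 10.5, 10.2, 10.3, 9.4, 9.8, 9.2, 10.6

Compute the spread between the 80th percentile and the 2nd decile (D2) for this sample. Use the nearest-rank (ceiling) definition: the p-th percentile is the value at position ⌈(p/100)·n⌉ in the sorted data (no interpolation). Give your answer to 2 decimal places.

Sorted: 9.2, 9.4, 9.8, 9.9, 10.2, 10.3, 10.5, 10.6, 10.7, 10.9.
n = 10.
P20: rank ⌈20/100·10⌉ = 2 → 9.4.
P80: rank ⌈80/100·10⌉ = 8 → 10.6.
Difference: 10.6 − 9.4 = 1.2.

1.20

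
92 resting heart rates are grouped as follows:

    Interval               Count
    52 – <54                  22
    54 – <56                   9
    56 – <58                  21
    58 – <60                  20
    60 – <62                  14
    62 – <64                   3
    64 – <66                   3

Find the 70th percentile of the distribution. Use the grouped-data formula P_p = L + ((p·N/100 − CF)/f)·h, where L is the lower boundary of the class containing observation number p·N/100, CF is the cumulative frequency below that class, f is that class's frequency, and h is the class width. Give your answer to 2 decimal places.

59.24

N = 92; target position k = 70/100 · 92 = 64.4.
Cumulative frequencies: 22, 31, 52, 72, 86, 89, 92.
Observation 64.4 falls in the class 58 – <60.
L = 58, CF = 52, f = 20, h = 2.
P70 = 58 + ((64.4 − 52)/20)·2 = 58 + 1.24 = 59.24.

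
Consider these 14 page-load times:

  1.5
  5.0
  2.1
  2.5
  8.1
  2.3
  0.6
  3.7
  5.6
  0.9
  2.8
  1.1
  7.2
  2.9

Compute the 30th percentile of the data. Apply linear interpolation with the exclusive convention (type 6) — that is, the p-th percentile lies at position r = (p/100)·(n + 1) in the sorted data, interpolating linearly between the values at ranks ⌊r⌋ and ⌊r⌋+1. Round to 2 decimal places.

Sorted: 0.6, 0.9, 1.1, 1.5, 2.1, 2.3, 2.5, 2.8, 2.9, 3.7, 5.0, 5.6, 7.2, 8.1.
n = 14.
r = (30/100)·(14 + 1) = 4.5.
Rank 4 is 1.5 and rank 5 is 2.1.
Interpolate: 1.5 + 0.5·(2.1 − 1.5) = 1.5 + 0.5·0.6 = 1.8.

1.80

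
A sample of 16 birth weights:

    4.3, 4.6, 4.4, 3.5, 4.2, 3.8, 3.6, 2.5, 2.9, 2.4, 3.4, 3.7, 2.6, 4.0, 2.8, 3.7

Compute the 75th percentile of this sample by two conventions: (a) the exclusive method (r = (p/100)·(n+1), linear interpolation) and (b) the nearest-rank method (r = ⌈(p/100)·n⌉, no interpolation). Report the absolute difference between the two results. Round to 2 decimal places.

0.15

Sorted: 2.4, 2.5, 2.6, 2.8, 2.9, 3.4, 3.5, 3.6, 3.7, 3.7, 3.8, 4.0, 4.2, 4.3, 4.4, 4.6.
n = 16.
(a) r = 12.75; between ranks 12 (4.0) and 13 (4.2): 4.15.
(b) the nearest-rank method: rank 12 → 4.
|4.15 − 4| = 0.15.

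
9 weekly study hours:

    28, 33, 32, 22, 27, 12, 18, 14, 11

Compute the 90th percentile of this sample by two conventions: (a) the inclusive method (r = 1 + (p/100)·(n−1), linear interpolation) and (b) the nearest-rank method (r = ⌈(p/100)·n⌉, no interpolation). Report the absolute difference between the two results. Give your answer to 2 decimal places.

0.80

Sorted: 11, 12, 14, 18, 22, 27, 28, 32, 33.
n = 9.
(a) r = 8.2; between ranks 8 (32) and 9 (33): 32.2.
(b) the nearest-rank method: rank 9 → 33.
|32.2 − 33| = 0.8.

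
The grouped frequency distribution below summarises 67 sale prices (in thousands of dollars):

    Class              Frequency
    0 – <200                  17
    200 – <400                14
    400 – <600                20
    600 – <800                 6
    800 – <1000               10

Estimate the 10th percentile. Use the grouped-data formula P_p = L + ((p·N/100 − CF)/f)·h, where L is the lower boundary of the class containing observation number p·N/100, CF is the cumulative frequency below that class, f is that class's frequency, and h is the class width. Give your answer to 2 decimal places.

N = 67; target position k = 10/100 · 67 = 6.7.
Cumulative frequencies: 17, 31, 51, 57, 67.
Observation 6.7 falls in the class 0 – <200.
L = 0, CF = 0, f = 17, h = 200.
P10 = 0 + ((6.7 − 0)/17)·200 = 0 + 78.8235 = 78.8235.

78.82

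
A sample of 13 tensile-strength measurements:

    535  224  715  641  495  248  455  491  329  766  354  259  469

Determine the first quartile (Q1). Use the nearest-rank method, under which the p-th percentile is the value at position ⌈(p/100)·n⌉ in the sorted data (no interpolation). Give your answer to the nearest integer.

Sorted: 224, 248, 259, 329, 354, 455, 469, 491, 495, 535, 641, 715, 766.
n = 13.
Position = ⌈25/100 · 13⌉ = ⌈3.25⌉ = 4.
The value at rank 4 is 329.

329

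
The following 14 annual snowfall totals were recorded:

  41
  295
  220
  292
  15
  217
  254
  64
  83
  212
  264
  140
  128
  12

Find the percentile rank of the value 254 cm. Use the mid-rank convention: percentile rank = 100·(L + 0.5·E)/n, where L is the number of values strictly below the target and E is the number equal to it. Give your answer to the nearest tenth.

Sorted: 12, 15, 41, 64, 83, 128, 140, 212, 217, 220, 254, 264, 292, 295.
Count below 254: L = 10; count equal: E = 1; n = 14.
Percentile rank = 100·(10 + 0.5·1)/14 = 100·10.5/14 = 75.

75.0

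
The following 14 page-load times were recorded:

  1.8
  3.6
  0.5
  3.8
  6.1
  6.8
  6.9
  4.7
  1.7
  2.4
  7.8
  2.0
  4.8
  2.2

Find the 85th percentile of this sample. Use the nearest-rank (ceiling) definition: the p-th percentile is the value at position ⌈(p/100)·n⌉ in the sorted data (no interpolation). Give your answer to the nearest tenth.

Sorted: 0.5, 1.7, 1.8, 2.0, 2.2, 2.4, 3.6, 3.8, 4.7, 4.8, 6.1, 6.8, 6.9, 7.8.
n = 14.
Position = ⌈85/100 · 14⌉ = ⌈11.9⌉ = 12.
The value at rank 12 is 6.8.

6.8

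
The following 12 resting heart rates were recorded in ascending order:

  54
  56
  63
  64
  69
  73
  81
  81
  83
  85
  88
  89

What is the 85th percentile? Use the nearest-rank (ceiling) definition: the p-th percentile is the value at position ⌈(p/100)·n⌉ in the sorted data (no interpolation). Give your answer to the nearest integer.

88

n = 12.
Position = ⌈85/100 · 12⌉ = ⌈10.2⌉ = 11.
The value at rank 11 is 88.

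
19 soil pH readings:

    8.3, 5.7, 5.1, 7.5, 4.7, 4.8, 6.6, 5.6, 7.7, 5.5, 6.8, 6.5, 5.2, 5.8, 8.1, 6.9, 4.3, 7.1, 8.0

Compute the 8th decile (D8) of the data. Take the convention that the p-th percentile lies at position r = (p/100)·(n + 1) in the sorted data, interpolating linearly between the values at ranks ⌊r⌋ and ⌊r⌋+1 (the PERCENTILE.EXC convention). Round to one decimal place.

7.7

Sorted: 4.3, 4.7, 4.8, 5.1, 5.2, 5.5, 5.6, 5.7, 5.8, 6.5, 6.6, 6.8, 6.9, 7.1, 7.5, 7.7, 8.0, 8.1, 8.3.
n = 19.
r = (80/100)·(19 + 1) = 16.
r is an integer, so P80 is the value at rank 16: 7.7.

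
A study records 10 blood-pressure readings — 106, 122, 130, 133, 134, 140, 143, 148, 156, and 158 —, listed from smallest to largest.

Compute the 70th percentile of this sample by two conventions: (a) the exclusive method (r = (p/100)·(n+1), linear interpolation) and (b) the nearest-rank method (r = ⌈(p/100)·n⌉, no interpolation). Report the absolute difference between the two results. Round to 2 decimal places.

n = 10.
(a) r = 7.7; between ranks 7 (143) and 8 (148): 146.5.
(b) the nearest-rank method: rank 7 → 143.
|146.5 − 143| = 3.5.

3.50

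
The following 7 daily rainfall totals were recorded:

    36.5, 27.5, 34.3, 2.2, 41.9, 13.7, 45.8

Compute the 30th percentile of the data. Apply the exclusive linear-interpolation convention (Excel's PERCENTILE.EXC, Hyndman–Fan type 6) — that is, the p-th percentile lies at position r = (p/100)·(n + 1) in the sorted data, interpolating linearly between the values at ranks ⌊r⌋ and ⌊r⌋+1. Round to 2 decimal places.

19.22

Sorted: 2.2, 13.7, 27.5, 34.3, 36.5, 41.9, 45.8.
n = 7.
r = (30/100)·(7 + 1) = 2.4.
Rank 2 is 13.7 and rank 3 is 27.5.
Interpolate: 13.7 + 0.4·(27.5 − 13.7) = 13.7 + 0.4·13.8 = 19.22.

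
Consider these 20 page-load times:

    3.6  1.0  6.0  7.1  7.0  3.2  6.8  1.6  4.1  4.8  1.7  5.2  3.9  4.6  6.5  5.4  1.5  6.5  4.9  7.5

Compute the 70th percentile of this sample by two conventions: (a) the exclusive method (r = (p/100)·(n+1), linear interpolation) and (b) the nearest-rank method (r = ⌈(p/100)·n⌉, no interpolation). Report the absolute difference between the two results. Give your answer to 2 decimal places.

0.35

Sorted: 1.0, 1.5, 1.6, 1.7, 3.2, 3.6, 3.9, 4.1, 4.6, 4.8, 4.9, 5.2, 5.4, 6.0, 6.5, 6.5, 6.8, 7.0, 7.1, 7.5.
n = 20.
(a) r = 14.7; between ranks 14 (6.0) and 15 (6.5): 6.35.
(b) the nearest-rank method: rank 14 → 6.
|6.35 − 6| = 0.35.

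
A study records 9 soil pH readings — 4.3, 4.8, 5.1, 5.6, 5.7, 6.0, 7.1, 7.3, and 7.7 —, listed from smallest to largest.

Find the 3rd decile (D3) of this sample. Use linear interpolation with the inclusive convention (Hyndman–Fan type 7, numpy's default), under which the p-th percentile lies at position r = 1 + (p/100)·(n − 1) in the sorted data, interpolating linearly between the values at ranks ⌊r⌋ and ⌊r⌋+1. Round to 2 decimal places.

n = 9.
r = 1 + (30/100)·(9 − 1) = 1 + 2.4 = 3.4.
Rank 3 is 5.1 and rank 4 is 5.6.
Interpolate: 5.1 + 0.4·(5.6 − 5.1) = 5.1 + 0.4·0.5 = 5.3.

5.30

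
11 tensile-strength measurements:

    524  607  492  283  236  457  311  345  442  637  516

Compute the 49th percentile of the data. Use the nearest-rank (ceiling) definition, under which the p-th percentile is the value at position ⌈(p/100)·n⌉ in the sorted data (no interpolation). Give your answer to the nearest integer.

Sorted: 236, 283, 311, 345, 442, 457, 492, 516, 524, 607, 637.
n = 11.
Position = ⌈49/100 · 11⌉ = ⌈5.39⌉ = 6.
The value at rank 6 is 457.

457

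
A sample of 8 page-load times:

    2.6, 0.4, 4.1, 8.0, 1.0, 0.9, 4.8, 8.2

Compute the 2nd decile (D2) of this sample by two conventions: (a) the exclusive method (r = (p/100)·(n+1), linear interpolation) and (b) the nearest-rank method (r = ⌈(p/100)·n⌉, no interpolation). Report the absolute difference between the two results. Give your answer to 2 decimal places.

Sorted: 0.4, 0.9, 1.0, 2.6, 4.1, 4.8, 8.0, 8.2.
n = 8.
(a) r = 1.8; between ranks 1 (0.4) and 2 (0.9): 0.8.
(b) the nearest-rank method: rank 2 → 0.9.
|0.8 − 0.9| = 0.1.

0.10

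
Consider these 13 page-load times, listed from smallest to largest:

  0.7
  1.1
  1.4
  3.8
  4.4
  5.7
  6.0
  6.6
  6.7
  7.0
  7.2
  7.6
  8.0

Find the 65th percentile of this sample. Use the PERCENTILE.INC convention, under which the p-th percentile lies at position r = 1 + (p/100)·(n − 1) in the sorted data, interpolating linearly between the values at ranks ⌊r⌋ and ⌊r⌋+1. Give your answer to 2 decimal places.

6.68

n = 13.
r = 1 + (65/100)·(13 − 1) = 1 + 7.8 = 8.8.
Rank 8 is 6.6 and rank 9 is 6.7.
Interpolate: 6.6 + 0.8·(6.7 − 6.6) = 6.6 + 0.8·0.1 = 6.68.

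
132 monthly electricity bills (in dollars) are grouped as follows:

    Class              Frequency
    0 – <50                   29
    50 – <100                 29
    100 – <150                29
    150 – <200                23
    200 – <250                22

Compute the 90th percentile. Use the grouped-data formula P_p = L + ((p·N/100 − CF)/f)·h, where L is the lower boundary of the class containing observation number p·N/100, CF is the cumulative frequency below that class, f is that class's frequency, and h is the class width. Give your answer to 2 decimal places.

220.00

N = 132; target position k = 90/100 · 132 = 118.8.
Cumulative frequencies: 29, 58, 87, 110, 132.
Observation 118.8 falls in the class 200 – <250.
L = 200, CF = 110, f = 22, h = 50.
P90 = 200 + ((118.8 − 110)/22)·50 = 200 + 20 = 220.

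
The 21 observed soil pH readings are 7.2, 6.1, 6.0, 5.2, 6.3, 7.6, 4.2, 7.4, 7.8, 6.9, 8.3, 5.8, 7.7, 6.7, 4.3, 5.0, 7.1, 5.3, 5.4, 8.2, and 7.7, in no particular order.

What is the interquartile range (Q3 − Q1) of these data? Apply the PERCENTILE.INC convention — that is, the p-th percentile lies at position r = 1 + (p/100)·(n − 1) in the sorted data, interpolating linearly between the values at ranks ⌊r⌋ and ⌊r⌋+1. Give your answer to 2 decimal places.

Sorted: 4.2, 4.3, 5.0, 5.2, 5.3, 5.4, 5.8, 6.0, 6.1, 6.3, 6.7, 6.9, 7.1, 7.2, 7.4, 7.6, 7.7, 7.7, 7.8, 8.2, 8.3.
n = 21.
P25: r = 6 (integer) → 5.4.
P75: r = 16 (integer) → 7.6.
Difference: 7.6 − 5.4 = 2.2.

2.20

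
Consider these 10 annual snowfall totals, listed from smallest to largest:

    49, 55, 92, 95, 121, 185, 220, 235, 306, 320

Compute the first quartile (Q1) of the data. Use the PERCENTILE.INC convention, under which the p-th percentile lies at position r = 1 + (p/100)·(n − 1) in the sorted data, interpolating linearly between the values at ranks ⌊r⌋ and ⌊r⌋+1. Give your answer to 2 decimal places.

n = 10.
r = 1 + (25/100)·(10 − 1) = 1 + 2.25 = 3.25.
Rank 3 is 92 and rank 4 is 95.
Interpolate: 92 + 0.25·(95 − 92) = 92 + 0.25·3 = 92.75.

92.75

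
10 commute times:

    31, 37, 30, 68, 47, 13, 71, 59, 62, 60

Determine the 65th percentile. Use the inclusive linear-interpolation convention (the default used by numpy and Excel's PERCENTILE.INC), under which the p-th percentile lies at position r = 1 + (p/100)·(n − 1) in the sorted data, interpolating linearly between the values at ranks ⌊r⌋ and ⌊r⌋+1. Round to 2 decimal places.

59.85

Sorted: 13, 30, 31, 37, 47, 59, 60, 62, 68, 71.
n = 10.
r = 1 + (65/100)·(10 − 1) = 1 + 5.85 = 6.85.
Rank 6 is 59 and rank 7 is 60.
Interpolate: 59 + 0.85·(60 − 59) = 59 + 0.85·1 = 59.85.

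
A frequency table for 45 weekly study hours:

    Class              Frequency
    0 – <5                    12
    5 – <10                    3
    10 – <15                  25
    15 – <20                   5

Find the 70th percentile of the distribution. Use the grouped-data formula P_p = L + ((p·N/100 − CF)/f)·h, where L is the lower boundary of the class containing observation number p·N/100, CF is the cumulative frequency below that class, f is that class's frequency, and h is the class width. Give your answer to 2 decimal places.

N = 45; target position k = 70/100 · 45 = 31.5.
Cumulative frequencies: 12, 15, 40, 45.
Observation 31.5 falls in the class 10 – <15.
L = 10, CF = 15, f = 25, h = 5.
P70 = 10 + ((31.5 − 15)/25)·5 = 10 + 3.3 = 13.3.

13.30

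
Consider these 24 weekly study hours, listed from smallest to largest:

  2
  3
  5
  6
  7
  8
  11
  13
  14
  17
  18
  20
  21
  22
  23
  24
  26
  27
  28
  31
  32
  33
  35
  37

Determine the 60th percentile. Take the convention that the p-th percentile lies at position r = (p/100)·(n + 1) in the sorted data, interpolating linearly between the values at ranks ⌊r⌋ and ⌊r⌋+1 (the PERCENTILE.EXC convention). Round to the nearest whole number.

n = 24.
r = (60/100)·(24 + 1) = 15.
r is an integer, so P60 is the value at rank 15: 23.

23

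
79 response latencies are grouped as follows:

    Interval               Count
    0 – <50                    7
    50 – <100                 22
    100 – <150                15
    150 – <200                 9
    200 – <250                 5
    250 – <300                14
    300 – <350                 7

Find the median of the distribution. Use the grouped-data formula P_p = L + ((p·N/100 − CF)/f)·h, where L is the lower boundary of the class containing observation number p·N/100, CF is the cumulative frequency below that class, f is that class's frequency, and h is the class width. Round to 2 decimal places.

135.00

N = 79; target position k = 50/100 · 79 = 39.5.
Cumulative frequencies: 7, 29, 44, 53, 58, 72, 79.
Observation 39.5 falls in the class 100 – <150.
L = 100, CF = 29, f = 15, h = 50.
P50 = 100 + ((39.5 − 29)/15)·50 = 100 + 35 = 135.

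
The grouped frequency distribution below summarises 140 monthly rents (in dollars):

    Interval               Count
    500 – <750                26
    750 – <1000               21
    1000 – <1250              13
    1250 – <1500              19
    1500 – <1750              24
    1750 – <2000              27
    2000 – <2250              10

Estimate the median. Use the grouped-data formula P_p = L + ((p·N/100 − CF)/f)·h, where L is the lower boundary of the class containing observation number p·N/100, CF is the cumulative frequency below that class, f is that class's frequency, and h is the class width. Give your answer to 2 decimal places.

N = 140; target position k = 50/100 · 140 = 70.
Cumulative frequencies: 26, 47, 60, 79, 103, 130, 140.
Observation 70 falls in the class 1250 – <1500.
L = 1250, CF = 60, f = 19, h = 250.
P50 = 1250 + ((70 − 60)/19)·250 = 1250 + 131.579 = 1381.58.

1381.58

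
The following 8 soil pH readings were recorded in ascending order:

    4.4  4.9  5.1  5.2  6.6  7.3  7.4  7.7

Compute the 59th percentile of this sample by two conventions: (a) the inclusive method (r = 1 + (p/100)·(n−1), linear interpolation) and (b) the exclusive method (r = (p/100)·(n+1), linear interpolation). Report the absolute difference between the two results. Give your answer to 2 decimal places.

0.13

n = 8.
(a) r = 5.13; between ranks 5 (6.6) and 6 (7.3): 6.691.
(b) r = 5.31; between ranks 5 (6.6) and 6 (7.3): 6.817.
|6.691 − 6.817| = 0.126.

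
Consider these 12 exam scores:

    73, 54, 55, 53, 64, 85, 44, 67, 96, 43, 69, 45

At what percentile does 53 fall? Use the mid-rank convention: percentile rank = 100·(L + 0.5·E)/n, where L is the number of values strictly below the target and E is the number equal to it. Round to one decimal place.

29.2

Sorted: 43, 44, 45, 53, 54, 55, 64, 67, 69, 73, 85, 96.
Count below 53: L = 3; count equal: E = 1; n = 12.
Percentile rank = 100·(3 + 0.5·1)/12 = 100·3.5/12 = 29.17.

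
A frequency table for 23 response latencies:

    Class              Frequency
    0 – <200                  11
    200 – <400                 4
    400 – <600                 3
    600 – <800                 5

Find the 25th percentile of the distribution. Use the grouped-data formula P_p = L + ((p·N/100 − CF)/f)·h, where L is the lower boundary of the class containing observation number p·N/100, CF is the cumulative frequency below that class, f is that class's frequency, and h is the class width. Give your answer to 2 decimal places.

N = 23; target position k = 25/100 · 23 = 5.75.
Cumulative frequencies: 11, 15, 18, 23.
Observation 5.75 falls in the class 0 – <200.
L = 0, CF = 0, f = 11, h = 200.
P25 = 0 + ((5.75 − 0)/11)·200 = 0 + 104.545 = 104.545.

104.55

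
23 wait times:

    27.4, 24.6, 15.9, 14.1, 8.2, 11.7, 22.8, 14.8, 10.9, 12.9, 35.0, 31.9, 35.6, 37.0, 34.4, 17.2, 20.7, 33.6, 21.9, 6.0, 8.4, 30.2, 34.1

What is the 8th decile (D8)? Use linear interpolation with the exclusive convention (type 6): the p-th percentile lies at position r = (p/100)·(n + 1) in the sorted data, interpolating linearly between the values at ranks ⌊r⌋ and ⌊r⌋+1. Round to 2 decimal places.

Sorted: 6.0, 8.2, 8.4, 10.9, 11.7, 12.9, 14.1, 14.8, 15.9, 17.2, 20.7, 21.9, 22.8, 24.6, 27.4, 30.2, 31.9, 33.6, 34.1, 34.4, 35.0, 35.6, 37.0.
n = 23.
r = (80/100)·(23 + 1) = 19.2.
Rank 19 is 34.1 and rank 20 is 34.4.
Interpolate: 34.1 + 0.2·(34.4 − 34.1) = 34.1 + 0.2·0.3 = 34.16.

34.16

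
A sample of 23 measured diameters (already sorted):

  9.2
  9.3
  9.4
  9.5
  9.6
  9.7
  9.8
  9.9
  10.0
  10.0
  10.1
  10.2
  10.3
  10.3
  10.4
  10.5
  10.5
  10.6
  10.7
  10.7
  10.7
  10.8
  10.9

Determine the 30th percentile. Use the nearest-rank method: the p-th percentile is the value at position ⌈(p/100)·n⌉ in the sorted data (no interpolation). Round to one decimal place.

n = 23.
Position = ⌈30/100 · 23⌉ = ⌈6.9⌉ = 7.
The value at rank 7 is 9.8.

9.8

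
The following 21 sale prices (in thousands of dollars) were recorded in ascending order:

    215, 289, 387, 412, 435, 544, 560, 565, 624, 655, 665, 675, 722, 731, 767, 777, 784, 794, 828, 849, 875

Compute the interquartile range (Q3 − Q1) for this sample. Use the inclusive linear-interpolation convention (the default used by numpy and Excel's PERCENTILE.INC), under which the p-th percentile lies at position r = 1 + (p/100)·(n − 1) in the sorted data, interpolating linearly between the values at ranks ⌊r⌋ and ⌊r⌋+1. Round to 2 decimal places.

n = 21.
P25: r = 6 (integer) → 544.
P75: r = 16 (integer) → 777.
Difference: 777 − 544 = 233.

233.00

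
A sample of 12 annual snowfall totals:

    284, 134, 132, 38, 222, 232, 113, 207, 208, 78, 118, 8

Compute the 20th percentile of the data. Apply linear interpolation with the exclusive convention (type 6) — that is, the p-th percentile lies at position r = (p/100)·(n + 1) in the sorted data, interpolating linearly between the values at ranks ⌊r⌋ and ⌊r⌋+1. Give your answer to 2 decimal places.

Sorted: 8, 38, 78, 113, 118, 132, 134, 207, 208, 222, 232, 284.
n = 12.
r = (20/100)·(12 + 1) = 2.6.
Rank 2 is 38 and rank 3 is 78.
Interpolate: 38 + 0.6·(78 − 38) = 38 + 0.6·40 = 62.

62.00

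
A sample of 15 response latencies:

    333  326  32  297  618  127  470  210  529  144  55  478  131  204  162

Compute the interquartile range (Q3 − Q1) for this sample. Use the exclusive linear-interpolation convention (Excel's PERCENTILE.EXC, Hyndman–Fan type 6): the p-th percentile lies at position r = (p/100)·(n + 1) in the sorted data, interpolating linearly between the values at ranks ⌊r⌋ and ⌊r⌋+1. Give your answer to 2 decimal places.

339.00

Sorted: 32, 55, 127, 131, 144, 162, 204, 210, 297, 326, 333, 470, 478, 529, 618.
n = 15.
P25: r = 4 (integer) → 131.
P75: r = 12 (integer) → 470.
Difference: 470 − 131 = 339.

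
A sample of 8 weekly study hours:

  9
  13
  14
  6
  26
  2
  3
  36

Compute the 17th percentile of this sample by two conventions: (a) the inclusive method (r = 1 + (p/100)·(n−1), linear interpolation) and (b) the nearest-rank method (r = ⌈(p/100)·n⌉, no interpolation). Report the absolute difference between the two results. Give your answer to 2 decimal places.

Sorted: 2, 3, 6, 9, 13, 14, 26, 36.
n = 8.
(a) r = 2.19; between ranks 2 (3) and 3 (6): 3.57.
(b) the nearest-rank method: rank 2 → 3.
|3.57 − 3| = 0.57.

0.57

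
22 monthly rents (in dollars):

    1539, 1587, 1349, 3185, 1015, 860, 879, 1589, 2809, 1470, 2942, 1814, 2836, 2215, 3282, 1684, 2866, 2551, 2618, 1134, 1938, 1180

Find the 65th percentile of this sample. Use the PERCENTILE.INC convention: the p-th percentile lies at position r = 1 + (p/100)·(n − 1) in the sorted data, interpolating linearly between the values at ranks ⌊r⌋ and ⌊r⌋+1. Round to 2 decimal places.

Sorted: 860, 879, 1015, 1134, 1180, 1349, 1470, 1539, 1587, 1589, 1684, 1814, 1938, 2215, 2551, 2618, 2809, 2836, 2866, 2942, 3185, 3282.
n = 22.
r = 1 + (65/100)·(22 − 1) = 1 + 13.65 = 14.65.
Rank 14 is 2215 and rank 15 is 2551.
Interpolate: 2215 + 0.65·(2551 − 2215) = 2215 + 0.65·336 = 2433.4.

2433.40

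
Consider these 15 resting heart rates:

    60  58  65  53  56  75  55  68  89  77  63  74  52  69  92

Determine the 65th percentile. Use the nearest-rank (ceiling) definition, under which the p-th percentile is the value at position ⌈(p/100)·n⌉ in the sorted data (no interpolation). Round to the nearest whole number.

Sorted: 52, 53, 55, 56, 58, 60, 63, 65, 68, 69, 74, 75, 77, 89, 92.
n = 15.
Position = ⌈65/100 · 15⌉ = ⌈9.75⌉ = 10.
The value at rank 10 is 69.

69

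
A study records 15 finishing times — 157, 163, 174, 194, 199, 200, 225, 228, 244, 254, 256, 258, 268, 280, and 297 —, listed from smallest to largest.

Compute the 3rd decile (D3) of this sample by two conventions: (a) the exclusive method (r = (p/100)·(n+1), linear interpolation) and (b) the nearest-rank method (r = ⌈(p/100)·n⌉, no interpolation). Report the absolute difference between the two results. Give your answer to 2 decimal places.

n = 15.
(a) r = 4.8; between ranks 4 (194) and 5 (199): 198.
(b) the nearest-rank method: rank 5 → 199.
|198 − 199| = 1.

1.00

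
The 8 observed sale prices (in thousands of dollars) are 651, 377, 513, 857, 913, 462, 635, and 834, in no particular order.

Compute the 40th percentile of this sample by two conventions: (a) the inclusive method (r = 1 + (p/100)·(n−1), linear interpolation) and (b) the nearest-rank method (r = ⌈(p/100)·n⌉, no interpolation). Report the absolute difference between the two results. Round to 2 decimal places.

Sorted: 377, 462, 513, 635, 651, 834, 857, 913.
n = 8.
(a) r = 3.8; between ranks 3 (513) and 4 (635): 610.6.
(b) the nearest-rank method: rank 4 → 635.
|610.6 − 635| = 24.4.

24.40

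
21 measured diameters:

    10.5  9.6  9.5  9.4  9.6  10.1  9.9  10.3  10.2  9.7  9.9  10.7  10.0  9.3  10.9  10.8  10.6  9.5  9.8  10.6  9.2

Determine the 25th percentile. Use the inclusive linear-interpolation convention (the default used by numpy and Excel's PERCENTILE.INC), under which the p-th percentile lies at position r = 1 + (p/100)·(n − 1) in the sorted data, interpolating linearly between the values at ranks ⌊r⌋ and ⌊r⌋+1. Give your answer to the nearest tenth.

Sorted: 9.2, 9.3, 9.4, 9.5, 9.5, 9.6, 9.6, 9.7, 9.8, 9.9, 9.9, 10.0, 10.1, 10.2, 10.3, 10.5, 10.6, 10.6, 10.7, 10.8, 10.9.
n = 21.
r = 1 + (25/100)·(21 − 1) = 1 + 5 = 6.
r is an integer, so P25 is the value at rank 6: 9.6.

9.6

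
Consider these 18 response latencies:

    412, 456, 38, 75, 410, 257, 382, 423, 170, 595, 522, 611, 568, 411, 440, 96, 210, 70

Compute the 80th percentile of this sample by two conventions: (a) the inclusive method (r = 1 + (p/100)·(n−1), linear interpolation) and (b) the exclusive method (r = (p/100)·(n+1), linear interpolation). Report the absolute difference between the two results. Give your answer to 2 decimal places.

35.60

Sorted: 38, 70, 75, 96, 170, 210, 257, 382, 410, 411, 412, 423, 440, 456, 522, 568, 595, 611.
n = 18.
(a) r = 14.6; between ranks 14 (456) and 15 (522): 495.6.
(b) r = 15.2; between ranks 15 (522) and 16 (568): 531.2.
|495.6 − 531.2| = 35.6.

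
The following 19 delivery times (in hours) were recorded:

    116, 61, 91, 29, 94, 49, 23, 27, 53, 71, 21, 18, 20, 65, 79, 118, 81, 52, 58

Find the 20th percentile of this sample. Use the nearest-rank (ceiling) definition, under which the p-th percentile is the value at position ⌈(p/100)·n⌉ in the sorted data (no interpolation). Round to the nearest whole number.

23

Sorted: 18, 20, 21, 23, 27, 29, 49, 52, 53, 58, 61, 65, 71, 79, 81, 91, 94, 116, 118.
n = 19.
Position = ⌈20/100 · 19⌉ = ⌈3.8⌉ = 4.
The value at rank 4 is 23.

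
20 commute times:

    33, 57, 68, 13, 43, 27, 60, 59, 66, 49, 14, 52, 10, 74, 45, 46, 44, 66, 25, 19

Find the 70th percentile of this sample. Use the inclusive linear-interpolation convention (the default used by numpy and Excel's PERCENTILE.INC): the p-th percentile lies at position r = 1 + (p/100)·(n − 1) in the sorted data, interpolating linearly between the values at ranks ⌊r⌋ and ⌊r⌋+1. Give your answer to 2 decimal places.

Sorted: 10, 13, 14, 19, 25, 27, 33, 43, 44, 45, 46, 49, 52, 57, 59, 60, 66, 66, 68, 74.
n = 20.
r = 1 + (70/100)·(20 − 1) = 1 + 13.3 = 14.3.
Rank 14 is 57 and rank 15 is 59.
Interpolate: 57 + 0.3·(59 − 57) = 57 + 0.3·2 = 57.6.

57.60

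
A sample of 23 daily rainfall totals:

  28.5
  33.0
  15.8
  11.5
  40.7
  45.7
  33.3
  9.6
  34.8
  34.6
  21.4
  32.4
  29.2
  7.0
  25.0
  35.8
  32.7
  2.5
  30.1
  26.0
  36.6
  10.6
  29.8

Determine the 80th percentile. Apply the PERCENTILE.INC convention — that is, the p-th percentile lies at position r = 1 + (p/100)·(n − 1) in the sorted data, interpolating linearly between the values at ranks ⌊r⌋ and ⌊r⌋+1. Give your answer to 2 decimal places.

Sorted: 2.5, 7.0, 9.6, 10.6, 11.5, 15.8, 21.4, 25.0, 26.0, 28.5, 29.2, 29.8, 30.1, 32.4, 32.7, 33.0, 33.3, 34.6, 34.8, 35.8, 36.6, 40.7, 45.7.
n = 23.
r = 1 + (80/100)·(23 − 1) = 1 + 17.6 = 18.6.
Rank 18 is 34.6 and rank 19 is 34.8.
Interpolate: 34.6 + 0.6·(34.8 − 34.6) = 34.6 + 0.6·0.2 = 34.72.

34.72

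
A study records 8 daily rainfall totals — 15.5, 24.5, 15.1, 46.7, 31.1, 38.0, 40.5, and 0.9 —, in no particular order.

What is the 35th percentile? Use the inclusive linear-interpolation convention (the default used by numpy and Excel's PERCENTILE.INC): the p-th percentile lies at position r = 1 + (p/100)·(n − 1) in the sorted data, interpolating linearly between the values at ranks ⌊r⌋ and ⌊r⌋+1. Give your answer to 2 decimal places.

19.55

Sorted: 0.9, 15.1, 15.5, 24.5, 31.1, 38.0, 40.5, 46.7.
n = 8.
r = 1 + (35/100)·(8 − 1) = 1 + 2.45 = 3.45.
Rank 3 is 15.5 and rank 4 is 24.5.
Interpolate: 15.5 + 0.45·(24.5 − 15.5) = 15.5 + 0.45·9 = 19.55.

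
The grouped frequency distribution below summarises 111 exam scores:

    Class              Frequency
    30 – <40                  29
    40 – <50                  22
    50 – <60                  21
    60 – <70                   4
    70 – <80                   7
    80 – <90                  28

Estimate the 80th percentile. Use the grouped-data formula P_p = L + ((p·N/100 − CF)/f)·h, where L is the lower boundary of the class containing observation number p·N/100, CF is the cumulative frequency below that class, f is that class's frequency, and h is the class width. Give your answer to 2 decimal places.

82.07

N = 111; target position k = 80/100 · 111 = 88.8.
Cumulative frequencies: 29, 51, 72, 76, 83, 111.
Observation 88.8 falls in the class 80 – <90.
L = 80, CF = 83, f = 28, h = 10.
P80 = 80 + ((88.8 − 83)/28)·10 = 80 + 2.07143 = 82.0714.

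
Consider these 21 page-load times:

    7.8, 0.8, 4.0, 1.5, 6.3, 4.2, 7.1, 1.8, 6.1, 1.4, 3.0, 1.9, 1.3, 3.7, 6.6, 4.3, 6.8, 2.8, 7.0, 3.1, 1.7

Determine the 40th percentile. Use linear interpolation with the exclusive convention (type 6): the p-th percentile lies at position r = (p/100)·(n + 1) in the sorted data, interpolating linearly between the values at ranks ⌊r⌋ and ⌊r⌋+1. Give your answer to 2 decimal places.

Sorted: 0.8, 1.3, 1.4, 1.5, 1.7, 1.8, 1.9, 2.8, 3.0, 3.1, 3.7, 4.0, 4.2, 4.3, 6.1, 6.3, 6.6, 6.8, 7.0, 7.1, 7.8.
n = 21.
r = (40/100)·(21 + 1) = 8.8.
Rank 8 is 2.8 and rank 9 is 3.0.
Interpolate: 2.8 + 0.8·(3.0 − 2.8) = 2.8 + 0.8·0.2 = 2.96.

2.96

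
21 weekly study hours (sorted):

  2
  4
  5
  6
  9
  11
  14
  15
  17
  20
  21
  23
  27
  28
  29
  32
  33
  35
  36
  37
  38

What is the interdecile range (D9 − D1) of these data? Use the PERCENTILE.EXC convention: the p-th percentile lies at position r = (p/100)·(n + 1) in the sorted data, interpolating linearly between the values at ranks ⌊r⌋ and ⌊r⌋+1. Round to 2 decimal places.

n = 21.
P10: r = 2.2; ranks 2–3 are 4, 5; interpolating gives 4.2.
P90: r = 19.8; ranks 19–20 are 36, 37; interpolating gives 36.8.
Difference: 36.8 − 4.2 = 32.6.

32.60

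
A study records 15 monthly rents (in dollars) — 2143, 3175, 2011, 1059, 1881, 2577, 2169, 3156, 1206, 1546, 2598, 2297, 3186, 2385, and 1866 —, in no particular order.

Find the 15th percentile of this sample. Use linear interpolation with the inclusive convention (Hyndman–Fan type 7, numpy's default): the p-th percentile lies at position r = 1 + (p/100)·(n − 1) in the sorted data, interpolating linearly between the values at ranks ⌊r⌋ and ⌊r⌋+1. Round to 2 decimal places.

1578.00

Sorted: 1059, 1206, 1546, 1866, 1881, 2011, 2143, 2169, 2297, 2385, 2577, 2598, 3156, 3175, 3186.
n = 15.
r = 1 + (15/100)·(15 − 1) = 1 + 2.1 = 3.1.
Rank 3 is 1546 and rank 4 is 1866.
Interpolate: 1546 + 0.1·(1866 − 1546) = 1546 + 0.1·320 = 1578.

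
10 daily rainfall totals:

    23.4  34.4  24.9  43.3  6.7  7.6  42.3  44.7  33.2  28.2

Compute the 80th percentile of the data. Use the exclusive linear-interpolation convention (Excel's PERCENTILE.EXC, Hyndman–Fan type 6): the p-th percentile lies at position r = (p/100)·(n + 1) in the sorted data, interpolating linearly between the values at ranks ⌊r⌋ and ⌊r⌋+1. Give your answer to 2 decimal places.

43.10

Sorted: 6.7, 7.6, 23.4, 24.9, 28.2, 33.2, 34.4, 42.3, 43.3, 44.7.
n = 10.
r = (80/100)·(10 + 1) = 8.8.
Rank 8 is 42.3 and rank 9 is 43.3.
Interpolate: 42.3 + 0.8·(43.3 − 42.3) = 42.3 + 0.8·1 = 43.1.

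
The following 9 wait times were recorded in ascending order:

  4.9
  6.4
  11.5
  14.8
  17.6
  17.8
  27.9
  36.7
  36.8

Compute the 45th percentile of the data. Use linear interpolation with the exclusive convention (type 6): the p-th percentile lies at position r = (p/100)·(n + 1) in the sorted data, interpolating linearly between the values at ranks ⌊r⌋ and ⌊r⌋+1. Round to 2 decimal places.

16.20

n = 9.
r = (45/100)·(9 + 1) = 4.5.
Rank 4 is 14.8 and rank 5 is 17.6.
Interpolate: 14.8 + 0.5·(17.6 − 14.8) = 14.8 + 0.5·2.8 = 16.2.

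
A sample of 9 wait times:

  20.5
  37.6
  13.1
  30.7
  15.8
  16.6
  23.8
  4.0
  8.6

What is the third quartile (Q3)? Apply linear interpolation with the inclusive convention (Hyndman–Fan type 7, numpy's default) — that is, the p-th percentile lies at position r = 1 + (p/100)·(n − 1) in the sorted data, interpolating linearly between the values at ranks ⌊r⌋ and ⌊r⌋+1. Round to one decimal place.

23.8

Sorted: 4.0, 8.6, 13.1, 15.8, 16.6, 20.5, 23.8, 30.7, 37.6.
n = 9.
r = 1 + (75/100)·(9 − 1) = 1 + 6 = 7.
r is an integer, so P75 is the value at rank 7: 23.8.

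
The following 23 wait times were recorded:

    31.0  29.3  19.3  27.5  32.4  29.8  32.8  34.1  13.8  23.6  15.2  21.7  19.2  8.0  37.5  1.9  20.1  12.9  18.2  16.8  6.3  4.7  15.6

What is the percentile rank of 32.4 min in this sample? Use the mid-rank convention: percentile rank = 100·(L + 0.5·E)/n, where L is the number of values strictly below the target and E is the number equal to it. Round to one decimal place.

Sorted: 1.9, 4.7, 6.3, 8.0, 12.9, 13.8, 15.2, 15.6, 16.8, 18.2, 19.2, 19.3, 20.1, 21.7, 23.6, 27.5, 29.3, 29.8, 31.0, 32.4, 32.8, 34.1, 37.5.
Count below 32.4: L = 19; count equal: E = 1; n = 23.
Percentile rank = 100·(19 + 0.5·1)/23 = 100·19.5/23 = 84.78.

84.8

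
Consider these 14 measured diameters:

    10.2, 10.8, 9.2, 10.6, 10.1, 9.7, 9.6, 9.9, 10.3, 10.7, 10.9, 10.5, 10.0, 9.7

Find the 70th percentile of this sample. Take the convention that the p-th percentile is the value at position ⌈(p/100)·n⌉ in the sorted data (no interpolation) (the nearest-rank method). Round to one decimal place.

10.5

Sorted: 9.2, 9.6, 9.7, 9.7, 9.9, 10.0, 10.1, 10.2, 10.3, 10.5, 10.6, 10.7, 10.8, 10.9.
n = 14.
Position = ⌈70/100 · 14⌉ = ⌈9.8⌉ = 10.
The value at rank 10 is 10.5.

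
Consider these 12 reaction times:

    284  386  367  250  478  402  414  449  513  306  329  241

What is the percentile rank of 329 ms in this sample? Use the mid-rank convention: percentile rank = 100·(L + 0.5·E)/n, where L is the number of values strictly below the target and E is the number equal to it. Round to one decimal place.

Sorted: 241, 250, 284, 306, 329, 367, 386, 402, 414, 449, 478, 513.
Count below 329: L = 4; count equal: E = 1; n = 12.
Percentile rank = 100·(4 + 0.5·1)/12 = 100·4.5/12 = 37.5.

37.5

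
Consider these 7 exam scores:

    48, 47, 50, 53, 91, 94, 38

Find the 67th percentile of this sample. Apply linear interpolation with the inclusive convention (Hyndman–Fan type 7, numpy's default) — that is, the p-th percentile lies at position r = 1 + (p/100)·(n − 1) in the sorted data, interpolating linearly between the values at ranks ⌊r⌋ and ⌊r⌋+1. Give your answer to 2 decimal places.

53.76

Sorted: 38, 47, 48, 50, 53, 91, 94.
n = 7.
r = 1 + (67/100)·(7 − 1) = 1 + 4.02 = 5.02.
Rank 5 is 53 and rank 6 is 91.
Interpolate: 53 + 0.02·(91 − 53) = 53 + 0.02·38 = 53.76.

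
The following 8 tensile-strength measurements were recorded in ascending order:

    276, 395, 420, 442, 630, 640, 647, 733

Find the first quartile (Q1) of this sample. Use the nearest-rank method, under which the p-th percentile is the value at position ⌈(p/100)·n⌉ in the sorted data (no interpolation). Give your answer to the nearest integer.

395

n = 8.
Position = ⌈25/100 · 8⌉ = ⌈2⌉ = 2.
The value at rank 2 is 395.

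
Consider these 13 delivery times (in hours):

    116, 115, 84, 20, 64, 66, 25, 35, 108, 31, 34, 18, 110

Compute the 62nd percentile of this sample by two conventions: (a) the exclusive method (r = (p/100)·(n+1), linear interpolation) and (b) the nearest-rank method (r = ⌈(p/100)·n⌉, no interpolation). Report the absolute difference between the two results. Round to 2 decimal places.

Sorted: 18, 20, 25, 31, 34, 35, 64, 66, 84, 108, 110, 115, 116.
n = 13.
(a) r = 8.68; between ranks 8 (66) and 9 (84): 78.24.
(b) the nearest-rank method: rank 9 → 84.
|78.24 − 84| = 5.76.

5.76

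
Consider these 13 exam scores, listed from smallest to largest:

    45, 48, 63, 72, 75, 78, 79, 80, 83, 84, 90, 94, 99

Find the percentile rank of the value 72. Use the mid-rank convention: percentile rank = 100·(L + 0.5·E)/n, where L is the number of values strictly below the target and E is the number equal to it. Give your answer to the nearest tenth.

26.9

Count below 72: L = 3; count equal: E = 1; n = 13.
Percentile rank = 100·(3 + 0.5·1)/13 = 100·3.5/13 = 26.92.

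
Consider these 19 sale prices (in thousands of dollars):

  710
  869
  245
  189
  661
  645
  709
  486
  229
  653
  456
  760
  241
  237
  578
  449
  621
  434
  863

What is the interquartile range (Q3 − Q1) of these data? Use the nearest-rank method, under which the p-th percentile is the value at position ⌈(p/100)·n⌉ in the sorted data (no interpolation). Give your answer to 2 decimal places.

464.00

Sorted: 189, 229, 237, 241, 245, 434, 449, 456, 486, 578, 621, 645, 653, 661, 709, 710, 760, 863, 869.
n = 19.
P25: rank ⌈25/100·19⌉ = 5 → 245.
P75: rank ⌈75/100·19⌉ = 15 → 709.
Difference: 709 − 245 = 464.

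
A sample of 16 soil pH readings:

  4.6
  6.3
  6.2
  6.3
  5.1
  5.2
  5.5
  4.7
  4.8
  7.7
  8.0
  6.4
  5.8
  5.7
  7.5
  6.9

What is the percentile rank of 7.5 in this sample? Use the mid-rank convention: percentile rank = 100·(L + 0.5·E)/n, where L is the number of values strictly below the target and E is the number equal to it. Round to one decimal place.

84.4

Sorted: 4.6, 4.7, 4.8, 5.1, 5.2, 5.5, 5.7, 5.8, 6.2, 6.3, 6.3, 6.4, 6.9, 7.5, 7.7, 8.0.
Count below 7.5: L = 13; count equal: E = 1; n = 16.
Percentile rank = 100·(13 + 0.5·1)/16 = 100·13.5/16 = 84.38.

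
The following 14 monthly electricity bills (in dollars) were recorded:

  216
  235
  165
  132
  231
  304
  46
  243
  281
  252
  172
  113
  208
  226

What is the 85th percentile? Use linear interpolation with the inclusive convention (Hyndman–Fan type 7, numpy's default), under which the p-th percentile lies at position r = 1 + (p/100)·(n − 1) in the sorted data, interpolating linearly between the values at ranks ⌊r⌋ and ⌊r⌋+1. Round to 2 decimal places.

253.45

Sorted: 46, 113, 132, 165, 172, 208, 216, 226, 231, 235, 243, 252, 281, 304.
n = 14.
r = 1 + (85/100)·(14 − 1) = 1 + 11.05 = 12.05.
Rank 12 is 252 and rank 13 is 281.
Interpolate: 252 + 0.05·(281 − 252) = 252 + 0.05·29 = 253.45.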